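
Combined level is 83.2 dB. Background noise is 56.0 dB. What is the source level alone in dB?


Given values:
  L_total = 83.2 dB, L_bg = 56.0 dB
Formula: L_source = 10 * log10(10^(L_total/10) - 10^(L_bg/10))
Convert to linear:
  10^(83.2/10) = 208929613.0854
  10^(56.0/10) = 398107.1706
Difference: 208929613.0854 - 398107.1706 = 208531505.9148
L_source = 10 * log10(208531505.9148) = 83.19

83.19 dB


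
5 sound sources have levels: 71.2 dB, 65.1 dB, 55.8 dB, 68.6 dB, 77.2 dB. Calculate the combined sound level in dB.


Formula: L_total = 10 * log10( sum(10^(Li/10)) )
  Source 1: 10^(71.2/10) = 13182567.3856
  Source 2: 10^(65.1/10) = 3235936.5693
  Source 3: 10^(55.8/10) = 380189.3963
  Source 4: 10^(68.6/10) = 7244359.6007
  Source 5: 10^(77.2/10) = 52480746.025
Sum of linear values = 76523798.9769
L_total = 10 * log10(76523798.9769) = 78.84

78.84 dB


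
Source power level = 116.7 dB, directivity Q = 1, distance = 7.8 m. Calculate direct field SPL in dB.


Given values:
  Lw = 116.7 dB, Q = 1, r = 7.8 m
Formula: SPL = Lw + 10 * log10(Q / (4 * pi * r^2))
Compute 4 * pi * r^2 = 4 * pi * 7.8^2 = 764.538
Compute Q / denom = 1 / 764.538 = 0.00130798
Compute 10 * log10(0.00130798) = -28.834
SPL = 116.7 + (-28.834) = 87.87

87.87 dB


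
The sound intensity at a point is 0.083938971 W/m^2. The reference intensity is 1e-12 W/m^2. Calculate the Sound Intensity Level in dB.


Given values:
  I = 0.083938971 W/m^2
  I_ref = 1e-12 W/m^2
Formula: SIL = 10 * log10(I / I_ref)
Compute ratio: I / I_ref = 83938971000
Compute log10: log10(83938971000) = 10.923964
Multiply: SIL = 10 * 10.923964 = 109.24

109.24 dB


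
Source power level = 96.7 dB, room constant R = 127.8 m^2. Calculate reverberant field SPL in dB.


Given values:
  Lw = 96.7 dB, R = 127.8 m^2
Formula: SPL = Lw + 10 * log10(4 / R)
Compute 4 / R = 4 / 127.8 = 0.031299
Compute 10 * log10(0.031299) = -15.0447
SPL = 96.7 + (-15.0447) = 81.66

81.66 dB


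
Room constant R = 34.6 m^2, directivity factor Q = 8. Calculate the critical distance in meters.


Given values:
  R = 34.6 m^2, Q = 8
Formula: d_c = 0.141 * sqrt(Q * R)
Compute Q * R = 8 * 34.6 = 276.8
Compute sqrt(276.8) = 16.6373
d_c = 0.141 * 16.6373 = 2.346

2.346 m


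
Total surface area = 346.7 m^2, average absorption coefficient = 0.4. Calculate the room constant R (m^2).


Given values:
  S = 346.7 m^2, alpha = 0.4
Formula: R = S * alpha / (1 - alpha)
Numerator: 346.7 * 0.4 = 138.68
Denominator: 1 - 0.4 = 0.6
R = 138.68 / 0.6 = 231.13

231.13 m^2


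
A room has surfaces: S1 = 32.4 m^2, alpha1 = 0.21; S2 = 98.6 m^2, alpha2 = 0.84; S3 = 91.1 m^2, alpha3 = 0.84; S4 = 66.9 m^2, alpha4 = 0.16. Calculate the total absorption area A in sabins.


Given surfaces:
  Surface 1: 32.4 * 0.21 = 6.804
  Surface 2: 98.6 * 0.84 = 82.824
  Surface 3: 91.1 * 0.84 = 76.524
  Surface 4: 66.9 * 0.16 = 10.704
Formula: A = sum(Si * alpha_i)
A = 6.804 + 82.824 + 76.524 + 10.704
A = 176.86

176.86 sabins


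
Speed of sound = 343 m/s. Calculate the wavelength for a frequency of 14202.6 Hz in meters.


Given values:
  c = 343 m/s, f = 14202.6 Hz
Formula: lambda = c / f
lambda = 343 / 14202.6
lambda = 0.0242

0.0242 m


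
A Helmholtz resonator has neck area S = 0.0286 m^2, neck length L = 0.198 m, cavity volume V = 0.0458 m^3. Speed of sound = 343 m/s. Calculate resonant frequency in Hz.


Given values:
  S = 0.0286 m^2, L = 0.198 m, V = 0.0458 m^3, c = 343 m/s
Formula: f = (c / (2*pi)) * sqrt(S / (V * L))
Compute V * L = 0.0458 * 0.198 = 0.0090684
Compute S / (V * L) = 0.0286 / 0.0090684 = 3.1538
Compute sqrt(3.1538) = 1.775894
Compute c / (2*pi) = 343 / 6.283185 = 54.590148
f = 54.590148 * 1.775894 = 96.95

96.95 Hz


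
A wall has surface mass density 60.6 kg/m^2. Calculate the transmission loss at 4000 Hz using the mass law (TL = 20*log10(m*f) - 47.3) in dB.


Given values:
  m = 60.6 kg/m^2, f = 4000 Hz
Formula: TL = 20 * log10(m * f) - 47.3
Compute m * f = 60.6 * 4000 = 242400.0
Compute log10(242400.0) = 5.384533
Compute 20 * 5.384533 = 107.6907
TL = 107.6907 - 47.3 = 60.39

60.39 dB


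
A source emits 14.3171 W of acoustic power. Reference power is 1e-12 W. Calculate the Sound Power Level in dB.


Given values:
  W = 14.3171 W
  W_ref = 1e-12 W
Formula: SWL = 10 * log10(W / W_ref)
Compute ratio: W / W_ref = 14317100000000
Compute log10: log10(14317100000000) = 13.155855
Multiply: SWL = 10 * 13.155855 = 131.56

131.56 dB


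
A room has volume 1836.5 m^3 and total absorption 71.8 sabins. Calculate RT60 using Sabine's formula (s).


Given values:
  V = 1836.5 m^3
  A = 71.8 sabins
Formula: RT60 = 0.161 * V / A
Numerator: 0.161 * 1836.5 = 295.6765
RT60 = 295.6765 / 71.8 = 4.118

4.118 s


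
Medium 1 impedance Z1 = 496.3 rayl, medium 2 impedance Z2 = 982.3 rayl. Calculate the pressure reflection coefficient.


Given values:
  Z1 = 496.3 rayl, Z2 = 982.3 rayl
Formula: R = (Z2 - Z1) / (Z2 + Z1)
Numerator: Z2 - Z1 = 982.3 - 496.3 = 486.0
Denominator: Z2 + Z1 = 982.3 + 496.3 = 1478.6
R = 486.0 / 1478.6 = 0.3287

0.3287


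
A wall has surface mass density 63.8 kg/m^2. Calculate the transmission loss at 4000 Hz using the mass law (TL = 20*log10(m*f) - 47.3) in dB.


Given values:
  m = 63.8 kg/m^2, f = 4000 Hz
Formula: TL = 20 * log10(m * f) - 47.3
Compute m * f = 63.8 * 4000 = 255200.0
Compute log10(255200.0) = 5.406881
Compute 20 * 5.406881 = 108.1376
TL = 108.1376 - 47.3 = 60.84

60.84 dB


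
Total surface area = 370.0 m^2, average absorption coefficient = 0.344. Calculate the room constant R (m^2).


Given values:
  S = 370.0 m^2, alpha = 0.344
Formula: R = S * alpha / (1 - alpha)
Numerator: 370.0 * 0.344 = 127.28
Denominator: 1 - 0.344 = 0.656
R = 127.28 / 0.656 = 194.02

194.02 m^2


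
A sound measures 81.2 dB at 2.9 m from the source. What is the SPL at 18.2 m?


Given values:
  SPL1 = 81.2 dB, r1 = 2.9 m, r2 = 18.2 m
Formula: SPL2 = SPL1 - 20 * log10(r2 / r1)
Compute ratio: r2 / r1 = 18.2 / 2.9 = 6.2759
Compute log10: log10(6.2759) = 0.797676
Compute drop: 20 * 0.797676 = 15.9535
SPL2 = 81.2 - 15.9535 = 65.25

65.25 dB


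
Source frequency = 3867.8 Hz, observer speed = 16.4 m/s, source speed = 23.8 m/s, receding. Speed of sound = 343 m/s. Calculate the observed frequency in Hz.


Given values:
  f_s = 3867.8 Hz, v_o = 16.4 m/s, v_s = 23.8 m/s
  Direction: receding
Formula: f_o = f_s * (c - v_o) / (c + v_s)
Numerator: c - v_o = 343 - 16.4 = 326.6
Denominator: c + v_s = 343 + 23.8 = 366.8
f_o = 3867.8 * 326.6 / 366.8 = 3443.9

3443.9 Hz


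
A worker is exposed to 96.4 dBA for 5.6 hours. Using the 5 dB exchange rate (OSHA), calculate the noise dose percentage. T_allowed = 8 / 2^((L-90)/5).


Given values:
  L = 96.4 dBA, T = 5.6 hours
Formula: T_allowed = 8 / 2^((L - 90) / 5)
Compute exponent: (96.4 - 90) / 5 = 1.28
Compute 2^(1.28) = 2.42839
T_allowed = 8 / 2.42839 = 3.294364 hours
Dose = (T / T_allowed) * 100
Dose = (5.6 / 3.294364) * 100 = 169.99

169.99 %


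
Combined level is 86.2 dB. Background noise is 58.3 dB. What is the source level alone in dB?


Given values:
  L_total = 86.2 dB, L_bg = 58.3 dB
Formula: L_source = 10 * log10(10^(L_total/10) - 10^(L_bg/10))
Convert to linear:
  10^(86.2/10) = 416869383.4703
  10^(58.3/10) = 676082.9754
Difference: 416869383.4703 - 676082.9754 = 416193300.4949
L_source = 10 * log10(416193300.4949) = 86.19

86.19 dB


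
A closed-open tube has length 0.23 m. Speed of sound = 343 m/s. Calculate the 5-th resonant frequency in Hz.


Given values:
  Tube type: closed-open, L = 0.23 m, c = 343 m/s, n = 5
Formula: f_n = (2n - 1) * c / (4 * L)
Compute 2n - 1 = 2*5 - 1 = 9
Compute 4 * L = 4 * 0.23 = 0.92
f = 9 * 343 / 0.92
f = 3355.43

3355.43 Hz


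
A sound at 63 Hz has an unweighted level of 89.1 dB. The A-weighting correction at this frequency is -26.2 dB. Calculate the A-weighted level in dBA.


Given values:
  SPL = 89.1 dB
  A-weighting at 63 Hz = -26.2 dB
Formula: L_A = SPL + A_weight
L_A = 89.1 + (-26.2)
L_A = 62.9

62.9 dBA


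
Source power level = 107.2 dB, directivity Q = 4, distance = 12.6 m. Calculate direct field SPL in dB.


Given values:
  Lw = 107.2 dB, Q = 4, r = 12.6 m
Formula: SPL = Lw + 10 * log10(Q / (4 * pi * r^2))
Compute 4 * pi * r^2 = 4 * pi * 12.6^2 = 1995.037
Compute Q / denom = 4 / 1995.037 = 0.00200498
Compute 10 * log10(0.00200498) = -26.9789
SPL = 107.2 + (-26.9789) = 80.22

80.22 dB


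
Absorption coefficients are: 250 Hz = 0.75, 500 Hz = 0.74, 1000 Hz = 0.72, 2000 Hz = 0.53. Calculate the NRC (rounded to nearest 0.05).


Given values:
  a_250 = 0.75, a_500 = 0.74
  a_1000 = 0.72, a_2000 = 0.53
Formula: NRC = (a250 + a500 + a1000 + a2000) / 4
Sum = 0.75 + 0.74 + 0.72 + 0.53 = 2.74
NRC = 2.74 / 4 = 0.685
Rounded to nearest 0.05: 0.7

0.7


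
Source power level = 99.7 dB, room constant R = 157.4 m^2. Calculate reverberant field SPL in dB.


Given values:
  Lw = 99.7 dB, R = 157.4 m^2
Formula: SPL = Lw + 10 * log10(4 / R)
Compute 4 / R = 4 / 157.4 = 0.025413
Compute 10 * log10(0.025413) = -15.9494
SPL = 99.7 + (-15.9494) = 83.75

83.75 dB


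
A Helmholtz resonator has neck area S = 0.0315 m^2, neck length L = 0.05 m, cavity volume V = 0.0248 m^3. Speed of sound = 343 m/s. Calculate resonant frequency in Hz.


Given values:
  S = 0.0315 m^2, L = 0.05 m, V = 0.0248 m^3, c = 343 m/s
Formula: f = (c / (2*pi)) * sqrt(S / (V * L))
Compute V * L = 0.0248 * 0.05 = 0.00124
Compute S / (V * L) = 0.0315 / 0.00124 = 25.4032
Compute sqrt(25.4032) = 5.040159
Compute c / (2*pi) = 343 / 6.283185 = 54.590148
f = 54.590148 * 5.040159 = 275.14

275.14 Hz


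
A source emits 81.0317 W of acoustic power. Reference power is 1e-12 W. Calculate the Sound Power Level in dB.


Given values:
  W = 81.0317 W
  W_ref = 1e-12 W
Formula: SWL = 10 * log10(W / W_ref)
Compute ratio: W / W_ref = 81031700000000
Compute log10: log10(81031700000000) = 13.908655
Multiply: SWL = 10 * 13.908655 = 139.09

139.09 dB


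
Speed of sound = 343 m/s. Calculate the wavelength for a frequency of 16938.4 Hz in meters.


Given values:
  c = 343 m/s, f = 16938.4 Hz
Formula: lambda = c / f
lambda = 343 / 16938.4
lambda = 0.0202

0.0202 m


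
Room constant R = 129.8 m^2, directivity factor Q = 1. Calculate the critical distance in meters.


Given values:
  R = 129.8 m^2, Q = 1
Formula: d_c = 0.141 * sqrt(Q * R)
Compute Q * R = 1 * 129.8 = 129.8
Compute sqrt(129.8) = 11.393
d_c = 0.141 * 11.393 = 1.606

1.606 m


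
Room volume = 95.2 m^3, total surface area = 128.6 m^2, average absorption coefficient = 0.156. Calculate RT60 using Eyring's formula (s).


Given values:
  V = 95.2 m^3, S = 128.6 m^2, alpha = 0.156
Formula: RT60 = 0.161 * V / (-S * ln(1 - alpha))
Compute ln(1 - 0.156) = ln(0.844) = -0.169603
Denominator: -128.6 * -0.169603 = 21.8109
Numerator: 0.161 * 95.2 = 15.3272
RT60 = 15.3272 / 21.8109 = 0.703

0.703 s


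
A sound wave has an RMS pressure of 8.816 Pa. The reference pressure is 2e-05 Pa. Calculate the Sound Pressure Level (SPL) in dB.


Given values:
  p = 8.816 Pa
  p_ref = 2e-05 Pa
Formula: SPL = 20 * log10(p / p_ref)
Compute ratio: p / p_ref = 8.816 / 2e-05 = 440800
Compute log10: log10(440800) = 5.644242
Multiply: SPL = 20 * 5.644242 = 112.88

112.88 dB


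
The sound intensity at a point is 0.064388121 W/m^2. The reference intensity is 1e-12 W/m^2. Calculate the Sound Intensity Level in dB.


Given values:
  I = 0.064388121 W/m^2
  I_ref = 1e-12 W/m^2
Formula: SIL = 10 * log10(I / I_ref)
Compute ratio: I / I_ref = 64388121000
Compute log10: log10(64388121000) = 10.808806
Multiply: SIL = 10 * 10.808806 = 108.09

108.09 dB


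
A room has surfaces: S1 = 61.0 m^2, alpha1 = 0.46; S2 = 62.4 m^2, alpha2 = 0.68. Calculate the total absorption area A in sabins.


Given surfaces:
  Surface 1: 61.0 * 0.46 = 28.06
  Surface 2: 62.4 * 0.68 = 42.432
Formula: A = sum(Si * alpha_i)
A = 28.06 + 42.432
A = 70.49

70.49 sabins


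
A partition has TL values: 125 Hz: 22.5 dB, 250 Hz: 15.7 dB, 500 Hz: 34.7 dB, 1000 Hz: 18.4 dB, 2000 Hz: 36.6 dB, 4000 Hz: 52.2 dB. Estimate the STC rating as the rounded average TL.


Given TL values at each frequency:
  125 Hz: 22.5 dB
  250 Hz: 15.7 dB
  500 Hz: 34.7 dB
  1000 Hz: 18.4 dB
  2000 Hz: 36.6 dB
  4000 Hz: 52.2 dB
Formula: STC ~ round(average of TL values)
Sum = 22.5 + 15.7 + 34.7 + 18.4 + 36.6 + 52.2 = 180.1
Average = 180.1 / 6 = 30.02
Rounded: 30

30


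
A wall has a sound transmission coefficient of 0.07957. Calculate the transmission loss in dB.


Given values:
  tau = 0.07957
Formula: TL = 10 * log10(1 / tau)
Compute 1 / tau = 1 / 0.07957 = 12.5676
Compute log10(12.5676) = 1.099252
TL = 10 * 1.099252 = 10.99

10.99 dB


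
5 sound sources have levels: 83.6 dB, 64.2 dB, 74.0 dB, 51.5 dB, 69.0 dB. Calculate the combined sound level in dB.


Formula: L_total = 10 * log10( sum(10^(Li/10)) )
  Source 1: 10^(83.6/10) = 229086765.2768
  Source 2: 10^(64.2/10) = 2630267.9919
  Source 3: 10^(74.0/10) = 25118864.3151
  Source 4: 10^(51.5/10) = 141253.7545
  Source 5: 10^(69.0/10) = 7943282.3472
Sum of linear values = 264920433.6855
L_total = 10 * log10(264920433.6855) = 84.23

84.23 dB


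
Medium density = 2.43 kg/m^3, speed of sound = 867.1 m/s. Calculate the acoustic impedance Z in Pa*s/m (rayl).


Given values:
  rho = 2.43 kg/m^3
  c = 867.1 m/s
Formula: Z = rho * c
Z = 2.43 * 867.1
Z = 2107.05

2107.05 rayl


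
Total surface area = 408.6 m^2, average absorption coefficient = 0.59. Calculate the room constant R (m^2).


Given values:
  S = 408.6 m^2, alpha = 0.59
Formula: R = S * alpha / (1 - alpha)
Numerator: 408.6 * 0.59 = 241.074
Denominator: 1 - 0.59 = 0.41
R = 241.074 / 0.41 = 587.99

587.99 m^2


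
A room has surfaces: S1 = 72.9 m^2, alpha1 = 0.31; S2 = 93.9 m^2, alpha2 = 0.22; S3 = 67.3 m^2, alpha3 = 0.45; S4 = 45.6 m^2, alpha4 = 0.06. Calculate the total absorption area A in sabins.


Given surfaces:
  Surface 1: 72.9 * 0.31 = 22.599
  Surface 2: 93.9 * 0.22 = 20.658
  Surface 3: 67.3 * 0.45 = 30.285
  Surface 4: 45.6 * 0.06 = 2.736
Formula: A = sum(Si * alpha_i)
A = 22.599 + 20.658 + 30.285 + 2.736
A = 76.28

76.28 sabins


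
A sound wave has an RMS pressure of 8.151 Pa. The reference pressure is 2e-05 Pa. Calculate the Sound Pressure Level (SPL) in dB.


Given values:
  p = 8.151 Pa
  p_ref = 2e-05 Pa
Formula: SPL = 20 * log10(p / p_ref)
Compute ratio: p / p_ref = 8.151 / 2e-05 = 407550
Compute log10: log10(407550) = 5.610181
Multiply: SPL = 20 * 5.610181 = 112.2

112.2 dB


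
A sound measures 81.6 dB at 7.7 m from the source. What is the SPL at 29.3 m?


Given values:
  SPL1 = 81.6 dB, r1 = 7.7 m, r2 = 29.3 m
Formula: SPL2 = SPL1 - 20 * log10(r2 / r1)
Compute ratio: r2 / r1 = 29.3 / 7.7 = 3.8052
Compute log10: log10(3.8052) = 0.580377
Compute drop: 20 * 0.580377 = 11.6075
SPL2 = 81.6 - 11.6075 = 69.99

69.99 dB


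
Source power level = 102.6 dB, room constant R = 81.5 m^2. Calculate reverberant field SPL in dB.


Given values:
  Lw = 102.6 dB, R = 81.5 m^2
Formula: SPL = Lw + 10 * log10(4 / R)
Compute 4 / R = 4 / 81.5 = 0.04908
Compute 10 * log10(0.04908) = -13.091
SPL = 102.6 + (-13.091) = 89.51

89.51 dB


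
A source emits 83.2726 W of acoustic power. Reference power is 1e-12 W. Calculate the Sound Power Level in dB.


Given values:
  W = 83.2726 W
  W_ref = 1e-12 W
Formula: SWL = 10 * log10(W / W_ref)
Compute ratio: W / W_ref = 83272600000000
Compute log10: log10(83272600000000) = 13.920502
Multiply: SWL = 10 * 13.920502 = 139.21

139.21 dB


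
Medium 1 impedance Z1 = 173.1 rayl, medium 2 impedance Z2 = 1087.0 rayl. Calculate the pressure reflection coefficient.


Given values:
  Z1 = 173.1 rayl, Z2 = 1087.0 rayl
Formula: R = (Z2 - Z1) / (Z2 + Z1)
Numerator: Z2 - Z1 = 1087.0 - 173.1 = 913.9
Denominator: Z2 + Z1 = 1087.0 + 173.1 = 1260.1
R = 913.9 / 1260.1 = 0.7253

0.7253


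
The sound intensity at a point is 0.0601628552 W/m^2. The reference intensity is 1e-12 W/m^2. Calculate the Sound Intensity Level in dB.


Given values:
  I = 0.0601628552 W/m^2
  I_ref = 1e-12 W/m^2
Formula: SIL = 10 * log10(I / I_ref)
Compute ratio: I / I_ref = 60162855200
Compute log10: log10(60162855200) = 10.779328
Multiply: SIL = 10 * 10.779328 = 107.79

107.79 dB


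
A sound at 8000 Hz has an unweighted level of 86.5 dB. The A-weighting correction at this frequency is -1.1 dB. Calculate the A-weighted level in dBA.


Given values:
  SPL = 86.5 dB
  A-weighting at 8000 Hz = -1.1 dB
Formula: L_A = SPL + A_weight
L_A = 86.5 + (-1.1)
L_A = 85.4

85.4 dBA


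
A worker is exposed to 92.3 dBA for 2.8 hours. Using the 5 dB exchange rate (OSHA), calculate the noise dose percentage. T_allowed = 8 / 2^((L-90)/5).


Given values:
  L = 92.3 dBA, T = 2.8 hours
Formula: T_allowed = 8 / 2^((L - 90) / 5)
Compute exponent: (92.3 - 90) / 5 = 0.46
Compute 2^(0.46) = 1.375542
T_allowed = 8 / 1.375542 = 5.815889 hours
Dose = (T / T_allowed) * 100
Dose = (2.8 / 5.815889) * 100 = 48.14

48.14 %


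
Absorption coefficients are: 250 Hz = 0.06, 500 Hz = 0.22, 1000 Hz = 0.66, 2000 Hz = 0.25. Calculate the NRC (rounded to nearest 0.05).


Given values:
  a_250 = 0.06, a_500 = 0.22
  a_1000 = 0.66, a_2000 = 0.25
Formula: NRC = (a250 + a500 + a1000 + a2000) / 4
Sum = 0.06 + 0.22 + 0.66 + 0.25 = 1.19
NRC = 1.19 / 4 = 0.2975
Rounded to nearest 0.05: 0.3

0.3


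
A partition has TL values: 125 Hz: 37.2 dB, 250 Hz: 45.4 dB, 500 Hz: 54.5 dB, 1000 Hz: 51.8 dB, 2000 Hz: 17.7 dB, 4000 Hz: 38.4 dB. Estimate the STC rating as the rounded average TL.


Given TL values at each frequency:
  125 Hz: 37.2 dB
  250 Hz: 45.4 dB
  500 Hz: 54.5 dB
  1000 Hz: 51.8 dB
  2000 Hz: 17.7 dB
  4000 Hz: 38.4 dB
Formula: STC ~ round(average of TL values)
Sum = 37.2 + 45.4 + 54.5 + 51.8 + 17.7 + 38.4 = 245.0
Average = 245.0 / 6 = 40.83
Rounded: 41

41


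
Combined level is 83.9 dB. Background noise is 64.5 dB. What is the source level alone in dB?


Given values:
  L_total = 83.9 dB, L_bg = 64.5 dB
Formula: L_source = 10 * log10(10^(L_total/10) - 10^(L_bg/10))
Convert to linear:
  10^(83.9/10) = 245470891.5685
  10^(64.5/10) = 2818382.9313
Difference: 245470891.5685 - 2818382.9313 = 242652508.6372
L_source = 10 * log10(242652508.6372) = 83.85

83.85 dB


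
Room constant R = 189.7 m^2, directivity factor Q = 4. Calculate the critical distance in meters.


Given values:
  R = 189.7 m^2, Q = 4
Formula: d_c = 0.141 * sqrt(Q * R)
Compute Q * R = 4 * 189.7 = 758.8
Compute sqrt(758.8) = 27.5463
d_c = 0.141 * 27.5463 = 3.884

3.884 m


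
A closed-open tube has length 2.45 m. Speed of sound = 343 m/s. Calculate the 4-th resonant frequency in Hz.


Given values:
  Tube type: closed-open, L = 2.45 m, c = 343 m/s, n = 4
Formula: f_n = (2n - 1) * c / (4 * L)
Compute 2n - 1 = 2*4 - 1 = 7
Compute 4 * L = 4 * 2.45 = 9.8
f = 7 * 343 / 9.8
f = 245.0

245.0 Hz


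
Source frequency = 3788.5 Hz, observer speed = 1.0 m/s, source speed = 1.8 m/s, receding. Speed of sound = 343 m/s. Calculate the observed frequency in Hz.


Given values:
  f_s = 3788.5 Hz, v_o = 1.0 m/s, v_s = 1.8 m/s
  Direction: receding
Formula: f_o = f_s * (c - v_o) / (c + v_s)
Numerator: c - v_o = 343 - 1.0 = 342.0
Denominator: c + v_s = 343 + 1.8 = 344.8
f_o = 3788.5 * 342.0 / 344.8 = 3757.73

3757.73 Hz


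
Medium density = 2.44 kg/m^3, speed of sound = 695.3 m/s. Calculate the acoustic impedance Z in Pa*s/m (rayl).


Given values:
  rho = 2.44 kg/m^3
  c = 695.3 m/s
Formula: Z = rho * c
Z = 2.44 * 695.3
Z = 1696.53

1696.53 rayl


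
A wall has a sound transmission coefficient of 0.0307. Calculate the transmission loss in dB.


Given values:
  tau = 0.0307
Formula: TL = 10 * log10(1 / tau)
Compute 1 / tau = 1 / 0.0307 = 32.5733
Compute log10(32.5733) = 1.512862
TL = 10 * 1.512862 = 15.13

15.13 dB


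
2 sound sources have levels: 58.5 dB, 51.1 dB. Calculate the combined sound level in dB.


Formula: L_total = 10 * log10( sum(10^(Li/10)) )
  Source 1: 10^(58.5/10) = 707945.7844
  Source 2: 10^(51.1/10) = 128824.9552
Sum of linear values = 836770.7396
L_total = 10 * log10(836770.7396) = 59.23

59.23 dB


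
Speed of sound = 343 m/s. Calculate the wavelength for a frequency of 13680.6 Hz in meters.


Given values:
  c = 343 m/s, f = 13680.6 Hz
Formula: lambda = c / f
lambda = 343 / 13680.6
lambda = 0.0251

0.0251 m


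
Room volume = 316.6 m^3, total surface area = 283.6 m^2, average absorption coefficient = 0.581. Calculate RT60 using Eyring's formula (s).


Given values:
  V = 316.6 m^3, S = 283.6 m^2, alpha = 0.581
Formula: RT60 = 0.161 * V / (-S * ln(1 - alpha))
Compute ln(1 - 0.581) = ln(0.419) = -0.869884
Denominator: -283.6 * -0.869884 = 246.6991
Numerator: 0.161 * 316.6 = 50.9726
RT60 = 50.9726 / 246.6991 = 0.207

0.207 s


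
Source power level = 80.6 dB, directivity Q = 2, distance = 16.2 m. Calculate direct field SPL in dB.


Given values:
  Lw = 80.6 dB, Q = 2, r = 16.2 m
Formula: SPL = Lw + 10 * log10(Q / (4 * pi * r^2))
Compute 4 * pi * r^2 = 4 * pi * 16.2^2 = 3297.9183
Compute Q / denom = 2 / 3297.9183 = 0.00060644
Compute 10 * log10(0.00060644) = -32.1721
SPL = 80.6 + (-32.1721) = 48.43

48.43 dB


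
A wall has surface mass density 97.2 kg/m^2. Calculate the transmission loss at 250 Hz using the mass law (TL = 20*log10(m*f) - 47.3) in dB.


Given values:
  m = 97.2 kg/m^2, f = 250 Hz
Formula: TL = 20 * log10(m * f) - 47.3
Compute m * f = 97.2 * 250 = 24300.0
Compute log10(24300.0) = 4.385606
Compute 20 * 4.385606 = 87.7121
TL = 87.7121 - 47.3 = 40.41

40.41 dB


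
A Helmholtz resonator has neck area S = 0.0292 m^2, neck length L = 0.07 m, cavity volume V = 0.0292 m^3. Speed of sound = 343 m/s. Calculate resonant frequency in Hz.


Given values:
  S = 0.0292 m^2, L = 0.07 m, V = 0.0292 m^3, c = 343 m/s
Formula: f = (c / (2*pi)) * sqrt(S / (V * L))
Compute V * L = 0.0292 * 0.07 = 0.002044
Compute S / (V * L) = 0.0292 / 0.002044 = 14.2857
Compute sqrt(14.2857) = 3.779643
Compute c / (2*pi) = 343 / 6.283185 = 54.590148
f = 54.590148 * 3.779643 = 206.33

206.33 Hz


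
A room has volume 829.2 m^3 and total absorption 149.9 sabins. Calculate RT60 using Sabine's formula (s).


Given values:
  V = 829.2 m^3
  A = 149.9 sabins
Formula: RT60 = 0.161 * V / A
Numerator: 0.161 * 829.2 = 133.5012
RT60 = 133.5012 / 149.9 = 0.891

0.891 s


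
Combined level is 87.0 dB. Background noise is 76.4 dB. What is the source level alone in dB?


Given values:
  L_total = 87.0 dB, L_bg = 76.4 dB
Formula: L_source = 10 * log10(10^(L_total/10) - 10^(L_bg/10))
Convert to linear:
  10^(87.0/10) = 501187233.6273
  10^(76.4/10) = 43651583.224
Difference: 501187233.6273 - 43651583.224 = 457535650.4033
L_source = 10 * log10(457535650.4033) = 86.6

86.6 dB


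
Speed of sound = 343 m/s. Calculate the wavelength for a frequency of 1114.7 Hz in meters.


Given values:
  c = 343 m/s, f = 1114.7 Hz
Formula: lambda = c / f
lambda = 343 / 1114.7
lambda = 0.3077

0.3077 m


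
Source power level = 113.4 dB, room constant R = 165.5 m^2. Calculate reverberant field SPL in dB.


Given values:
  Lw = 113.4 dB, R = 165.5 m^2
Formula: SPL = Lw + 10 * log10(4 / R)
Compute 4 / R = 4 / 165.5 = 0.024169
Compute 10 * log10(0.024169) = -16.1674
SPL = 113.4 + (-16.1674) = 97.23

97.23 dB


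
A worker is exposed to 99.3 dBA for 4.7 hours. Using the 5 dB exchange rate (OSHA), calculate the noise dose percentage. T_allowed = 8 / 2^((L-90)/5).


Given values:
  L = 99.3 dBA, T = 4.7 hours
Formula: T_allowed = 8 / 2^((L - 90) / 5)
Compute exponent: (99.3 - 90) / 5 = 1.86
Compute 2^(1.86) = 3.630077
T_allowed = 8 / 3.630077 = 2.20381 hours
Dose = (T / T_allowed) * 100
Dose = (4.7 / 2.20381) * 100 = 213.27

213.27 %


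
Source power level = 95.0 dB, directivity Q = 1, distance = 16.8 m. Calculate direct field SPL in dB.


Given values:
  Lw = 95.0 dB, Q = 1, r = 16.8 m
Formula: SPL = Lw + 10 * log10(Q / (4 * pi * r^2))
Compute 4 * pi * r^2 = 4 * pi * 16.8^2 = 3546.7324
Compute Q / denom = 1 / 3546.7324 = 0.00028195
Compute 10 * log10(0.00028195) = -35.4983
SPL = 95.0 + (-35.4983) = 59.5

59.5 dB


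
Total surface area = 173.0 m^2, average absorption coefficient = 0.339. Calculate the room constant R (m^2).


Given values:
  S = 173.0 m^2, alpha = 0.339
Formula: R = S * alpha / (1 - alpha)
Numerator: 173.0 * 0.339 = 58.647
Denominator: 1 - 0.339 = 0.661
R = 58.647 / 0.661 = 88.72

88.72 m^2


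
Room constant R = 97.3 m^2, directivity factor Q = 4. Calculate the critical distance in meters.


Given values:
  R = 97.3 m^2, Q = 4
Formula: d_c = 0.141 * sqrt(Q * R)
Compute Q * R = 4 * 97.3 = 389.2
Compute sqrt(389.2) = 19.7282
d_c = 0.141 * 19.7282 = 2.782

2.782 m


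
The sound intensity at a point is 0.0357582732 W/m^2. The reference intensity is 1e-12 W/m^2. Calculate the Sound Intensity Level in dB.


Given values:
  I = 0.0357582732 W/m^2
  I_ref = 1e-12 W/m^2
Formula: SIL = 10 * log10(I / I_ref)
Compute ratio: I / I_ref = 35758273200
Compute log10: log10(35758273200) = 10.553377
Multiply: SIL = 10 * 10.553377 = 105.53

105.53 dB


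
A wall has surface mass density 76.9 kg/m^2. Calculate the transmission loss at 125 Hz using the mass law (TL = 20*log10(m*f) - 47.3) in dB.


Given values:
  m = 76.9 kg/m^2, f = 125 Hz
Formula: TL = 20 * log10(m * f) - 47.3
Compute m * f = 76.9 * 125 = 9612.5
Compute log10(9612.5) = 3.982836
Compute 20 * 3.982836 = 79.6567
TL = 79.6567 - 47.3 = 32.36

32.36 dB


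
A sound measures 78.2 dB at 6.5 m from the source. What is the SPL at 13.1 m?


Given values:
  SPL1 = 78.2 dB, r1 = 6.5 m, r2 = 13.1 m
Formula: SPL2 = SPL1 - 20 * log10(r2 / r1)
Compute ratio: r2 / r1 = 13.1 / 6.5 = 2.0154
Compute log10: log10(2.0154) = 0.304361
Compute drop: 20 * 0.304361 = 6.0872
SPL2 = 78.2 - 6.0872 = 72.11

72.11 dB


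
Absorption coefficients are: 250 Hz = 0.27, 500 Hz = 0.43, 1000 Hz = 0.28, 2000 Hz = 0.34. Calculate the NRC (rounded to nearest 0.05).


Given values:
  a_250 = 0.27, a_500 = 0.43
  a_1000 = 0.28, a_2000 = 0.34
Formula: NRC = (a250 + a500 + a1000 + a2000) / 4
Sum = 0.27 + 0.43 + 0.28 + 0.34 = 1.32
NRC = 1.32 / 4 = 0.33
Rounded to nearest 0.05: 0.35

0.35


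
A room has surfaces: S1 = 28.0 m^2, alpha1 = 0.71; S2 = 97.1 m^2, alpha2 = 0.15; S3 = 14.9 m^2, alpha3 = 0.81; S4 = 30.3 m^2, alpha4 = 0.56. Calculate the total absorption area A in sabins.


Given surfaces:
  Surface 1: 28.0 * 0.71 = 19.88
  Surface 2: 97.1 * 0.15 = 14.565
  Surface 3: 14.9 * 0.81 = 12.069
  Surface 4: 30.3 * 0.56 = 16.968
Formula: A = sum(Si * alpha_i)
A = 19.88 + 14.565 + 12.069 + 16.968
A = 63.48

63.48 sabins


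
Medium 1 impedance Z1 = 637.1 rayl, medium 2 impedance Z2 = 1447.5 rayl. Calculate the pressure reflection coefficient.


Given values:
  Z1 = 637.1 rayl, Z2 = 1447.5 rayl
Formula: R = (Z2 - Z1) / (Z2 + Z1)
Numerator: Z2 - Z1 = 1447.5 - 637.1 = 810.4
Denominator: Z2 + Z1 = 1447.5 + 637.1 = 2084.6
R = 810.4 / 2084.6 = 0.3888

0.3888


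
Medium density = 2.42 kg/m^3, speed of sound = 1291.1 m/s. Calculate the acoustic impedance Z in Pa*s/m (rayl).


Given values:
  rho = 2.42 kg/m^3
  c = 1291.1 m/s
Formula: Z = rho * c
Z = 2.42 * 1291.1
Z = 3124.46

3124.46 rayl


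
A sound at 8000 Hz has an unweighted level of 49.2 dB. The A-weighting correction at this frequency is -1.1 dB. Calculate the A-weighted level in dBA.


Given values:
  SPL = 49.2 dB
  A-weighting at 8000 Hz = -1.1 dB
Formula: L_A = SPL + A_weight
L_A = 49.2 + (-1.1)
L_A = 48.1

48.1 dBA


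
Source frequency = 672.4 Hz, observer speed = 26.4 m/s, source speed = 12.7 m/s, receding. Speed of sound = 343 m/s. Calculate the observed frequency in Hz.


Given values:
  f_s = 672.4 Hz, v_o = 26.4 m/s, v_s = 12.7 m/s
  Direction: receding
Formula: f_o = f_s * (c - v_o) / (c + v_s)
Numerator: c - v_o = 343 - 26.4 = 316.6
Denominator: c + v_s = 343 + 12.7 = 355.7
f_o = 672.4 * 316.6 / 355.7 = 598.49

598.49 Hz


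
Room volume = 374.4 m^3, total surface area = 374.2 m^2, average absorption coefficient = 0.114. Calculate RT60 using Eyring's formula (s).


Given values:
  V = 374.4 m^3, S = 374.2 m^2, alpha = 0.114
Formula: RT60 = 0.161 * V / (-S * ln(1 - alpha))
Compute ln(1 - 0.114) = ln(0.886) = -0.121038
Denominator: -374.2 * -0.121038 = 45.2924
Numerator: 0.161 * 374.4 = 60.2784
RT60 = 60.2784 / 45.2924 = 1.331

1.331 s


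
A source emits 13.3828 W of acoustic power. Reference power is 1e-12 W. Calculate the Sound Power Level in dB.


Given values:
  W = 13.3828 W
  W_ref = 1e-12 W
Formula: SWL = 10 * log10(W / W_ref)
Compute ratio: W / W_ref = 13382800000000
Compute log10: log10(13382800000000) = 13.126547
Multiply: SWL = 10 * 13.126547 = 131.27

131.27 dB


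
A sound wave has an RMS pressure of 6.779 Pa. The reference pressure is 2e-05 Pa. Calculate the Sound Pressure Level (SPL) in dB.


Given values:
  p = 6.779 Pa
  p_ref = 2e-05 Pa
Formula: SPL = 20 * log10(p / p_ref)
Compute ratio: p / p_ref = 6.779 / 2e-05 = 338950
Compute log10: log10(338950) = 5.530136
Multiply: SPL = 20 * 5.530136 = 110.6

110.6 dB


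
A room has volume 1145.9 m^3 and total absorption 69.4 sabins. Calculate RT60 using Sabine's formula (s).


Given values:
  V = 1145.9 m^3
  A = 69.4 sabins
Formula: RT60 = 0.161 * V / A
Numerator: 0.161 * 1145.9 = 184.4899
RT60 = 184.4899 / 69.4 = 2.658

2.658 s


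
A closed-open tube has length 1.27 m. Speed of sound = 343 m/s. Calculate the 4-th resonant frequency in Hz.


Given values:
  Tube type: closed-open, L = 1.27 m, c = 343 m/s, n = 4
Formula: f_n = (2n - 1) * c / (4 * L)
Compute 2n - 1 = 2*4 - 1 = 7
Compute 4 * L = 4 * 1.27 = 5.08
f = 7 * 343 / 5.08
f = 472.64

472.64 Hz


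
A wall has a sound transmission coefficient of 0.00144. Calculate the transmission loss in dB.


Given values:
  tau = 0.00144
Formula: TL = 10 * log10(1 / tau)
Compute 1 / tau = 1 / 0.00144 = 694.4444
Compute log10(694.4444) = 2.841637
TL = 10 * 2.841637 = 28.42

28.42 dB


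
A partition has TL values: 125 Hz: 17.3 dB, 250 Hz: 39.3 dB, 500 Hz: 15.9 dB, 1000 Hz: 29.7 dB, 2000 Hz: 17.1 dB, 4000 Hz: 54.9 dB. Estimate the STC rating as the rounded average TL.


Given TL values at each frequency:
  125 Hz: 17.3 dB
  250 Hz: 39.3 dB
  500 Hz: 15.9 dB
  1000 Hz: 29.7 dB
  2000 Hz: 17.1 dB
  4000 Hz: 54.9 dB
Formula: STC ~ round(average of TL values)
Sum = 17.3 + 39.3 + 15.9 + 29.7 + 17.1 + 54.9 = 174.2
Average = 174.2 / 6 = 29.03
Rounded: 29

29


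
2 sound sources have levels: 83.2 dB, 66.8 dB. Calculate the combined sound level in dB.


Formula: L_total = 10 * log10( sum(10^(Li/10)) )
  Source 1: 10^(83.2/10) = 208929613.0854
  Source 2: 10^(66.8/10) = 4786300.9232
Sum of linear values = 213715914.0086
L_total = 10 * log10(213715914.0086) = 83.3

83.3 dB


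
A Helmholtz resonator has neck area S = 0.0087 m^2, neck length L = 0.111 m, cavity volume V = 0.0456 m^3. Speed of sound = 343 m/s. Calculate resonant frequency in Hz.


Given values:
  S = 0.0087 m^2, L = 0.111 m, V = 0.0456 m^3, c = 343 m/s
Formula: f = (c / (2*pi)) * sqrt(S / (V * L))
Compute V * L = 0.0456 * 0.111 = 0.0050616
Compute S / (V * L) = 0.0087 / 0.0050616 = 1.7188
Compute sqrt(1.7188) = 1.31103
Compute c / (2*pi) = 343 / 6.283185 = 54.590148
f = 54.590148 * 1.31103 = 71.57

71.57 Hz


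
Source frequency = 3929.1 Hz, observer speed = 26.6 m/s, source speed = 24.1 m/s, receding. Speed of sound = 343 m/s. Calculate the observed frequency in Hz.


Given values:
  f_s = 3929.1 Hz, v_o = 26.6 m/s, v_s = 24.1 m/s
  Direction: receding
Formula: f_o = f_s * (c - v_o) / (c + v_s)
Numerator: c - v_o = 343 - 26.6 = 316.4
Denominator: c + v_s = 343 + 24.1 = 367.1
f_o = 3929.1 * 316.4 / 367.1 = 3386.45

3386.45 Hz


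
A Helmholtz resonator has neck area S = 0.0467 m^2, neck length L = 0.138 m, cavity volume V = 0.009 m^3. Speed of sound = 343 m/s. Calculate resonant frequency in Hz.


Given values:
  S = 0.0467 m^2, L = 0.138 m, V = 0.009 m^3, c = 343 m/s
Formula: f = (c / (2*pi)) * sqrt(S / (V * L))
Compute V * L = 0.009 * 0.138 = 0.001242
Compute S / (V * L) = 0.0467 / 0.001242 = 37.6006
Compute sqrt(37.6006) = 6.131933
Compute c / (2*pi) = 343 / 6.283185 = 54.590148
f = 54.590148 * 6.131933 = 334.74

334.74 Hz


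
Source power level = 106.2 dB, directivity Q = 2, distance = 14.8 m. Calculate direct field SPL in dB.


Given values:
  Lw = 106.2 dB, Q = 2, r = 14.8 m
Formula: SPL = Lw + 10 * log10(Q / (4 * pi * r^2))
Compute 4 * pi * r^2 = 4 * pi * 14.8^2 = 2752.5378
Compute Q / denom = 2 / 2752.5378 = 0.0007266
Compute 10 * log10(0.0007266) = -31.387
SPL = 106.2 + (-31.387) = 74.81

74.81 dB


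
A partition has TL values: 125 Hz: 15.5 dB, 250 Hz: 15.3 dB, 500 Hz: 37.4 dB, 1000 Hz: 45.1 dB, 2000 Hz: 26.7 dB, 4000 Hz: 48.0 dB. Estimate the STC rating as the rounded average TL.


Given TL values at each frequency:
  125 Hz: 15.5 dB
  250 Hz: 15.3 dB
  500 Hz: 37.4 dB
  1000 Hz: 45.1 dB
  2000 Hz: 26.7 dB
  4000 Hz: 48.0 dB
Formula: STC ~ round(average of TL values)
Sum = 15.5 + 15.3 + 37.4 + 45.1 + 26.7 + 48.0 = 188.0
Average = 188.0 / 6 = 31.33
Rounded: 31

31


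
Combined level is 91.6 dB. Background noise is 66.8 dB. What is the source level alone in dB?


Given values:
  L_total = 91.6 dB, L_bg = 66.8 dB
Formula: L_source = 10 * log10(10^(L_total/10) - 10^(L_bg/10))
Convert to linear:
  10^(91.6/10) = 1445439770.7459
  10^(66.8/10) = 4786300.9232
Difference: 1445439770.7459 - 4786300.9232 = 1440653469.8227
L_source = 10 * log10(1440653469.8227) = 91.59

91.59 dB


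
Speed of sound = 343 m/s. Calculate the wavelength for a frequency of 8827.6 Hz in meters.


Given values:
  c = 343 m/s, f = 8827.6 Hz
Formula: lambda = c / f
lambda = 343 / 8827.6
lambda = 0.0389

0.0389 m


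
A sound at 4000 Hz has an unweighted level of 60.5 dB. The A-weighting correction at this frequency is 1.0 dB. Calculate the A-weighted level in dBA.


Given values:
  SPL = 60.5 dB
  A-weighting at 4000 Hz = 1.0 dB
Formula: L_A = SPL + A_weight
L_A = 60.5 + (1.0)
L_A = 61.5

61.5 dBA


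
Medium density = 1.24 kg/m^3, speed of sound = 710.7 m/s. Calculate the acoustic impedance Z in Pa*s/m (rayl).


Given values:
  rho = 1.24 kg/m^3
  c = 710.7 m/s
Formula: Z = rho * c
Z = 1.24 * 710.7
Z = 881.27

881.27 rayl


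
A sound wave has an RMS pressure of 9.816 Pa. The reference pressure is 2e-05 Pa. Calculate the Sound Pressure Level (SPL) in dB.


Given values:
  p = 9.816 Pa
  p_ref = 2e-05 Pa
Formula: SPL = 20 * log10(p / p_ref)
Compute ratio: p / p_ref = 9.816 / 2e-05 = 490800
Compute log10: log10(490800) = 5.690905
Multiply: SPL = 20 * 5.690905 = 113.82

113.82 dB


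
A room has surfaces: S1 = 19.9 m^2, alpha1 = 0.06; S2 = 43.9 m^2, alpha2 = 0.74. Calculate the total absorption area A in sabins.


Given surfaces:
  Surface 1: 19.9 * 0.06 = 1.194
  Surface 2: 43.9 * 0.74 = 32.486
Formula: A = sum(Si * alpha_i)
A = 1.194 + 32.486
A = 33.68

33.68 sabins


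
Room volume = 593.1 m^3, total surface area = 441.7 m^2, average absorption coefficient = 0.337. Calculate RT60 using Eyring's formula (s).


Given values:
  V = 593.1 m^3, S = 441.7 m^2, alpha = 0.337
Formula: RT60 = 0.161 * V / (-S * ln(1 - alpha))
Compute ln(1 - 0.337) = ln(0.663) = -0.41098
Denominator: -441.7 * -0.41098 = 181.5299
Numerator: 0.161 * 593.1 = 95.4891
RT60 = 95.4891 / 181.5299 = 0.526

0.526 s


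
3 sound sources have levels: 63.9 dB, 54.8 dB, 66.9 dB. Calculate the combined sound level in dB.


Formula: L_total = 10 * log10( sum(10^(Li/10)) )
  Source 1: 10^(63.9/10) = 2454708.9157
  Source 2: 10^(54.8/10) = 301995.172
  Source 3: 10^(66.9/10) = 4897788.1937
Sum of linear values = 7654492.2814
L_total = 10 * log10(7654492.2814) = 68.84

68.84 dB


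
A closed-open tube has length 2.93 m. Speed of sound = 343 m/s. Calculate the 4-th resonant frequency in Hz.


Given values:
  Tube type: closed-open, L = 2.93 m, c = 343 m/s, n = 4
Formula: f_n = (2n - 1) * c / (4 * L)
Compute 2n - 1 = 2*4 - 1 = 7
Compute 4 * L = 4 * 2.93 = 11.72
f = 7 * 343 / 11.72
f = 204.86

204.86 Hz


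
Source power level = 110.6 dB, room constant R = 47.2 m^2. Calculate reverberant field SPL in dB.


Given values:
  Lw = 110.6 dB, R = 47.2 m^2
Formula: SPL = Lw + 10 * log10(4 / R)
Compute 4 / R = 4 / 47.2 = 0.084746
Compute 10 * log10(0.084746) = -10.7188
SPL = 110.6 + (-10.7188) = 99.88

99.88 dB


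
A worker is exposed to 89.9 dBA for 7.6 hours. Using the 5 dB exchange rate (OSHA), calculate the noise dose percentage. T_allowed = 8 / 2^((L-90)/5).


Given values:
  L = 89.9 dBA, T = 7.6 hours
Formula: T_allowed = 8 / 2^((L - 90) / 5)
Compute exponent: (89.9 - 90) / 5 = -0.02
Compute 2^(-0.02) = 0.986233
T_allowed = 8 / 0.986233 = 8.111673 hours
Dose = (T / T_allowed) * 100
Dose = (7.6 / 8.111673) * 100 = 93.69

93.69 %


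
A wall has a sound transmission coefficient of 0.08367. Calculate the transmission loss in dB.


Given values:
  tau = 0.08367
Formula: TL = 10 * log10(1 / tau)
Compute 1 / tau = 1 / 0.08367 = 11.9517
Compute log10(11.9517) = 1.07743
TL = 10 * 1.07743 = 10.77

10.77 dB


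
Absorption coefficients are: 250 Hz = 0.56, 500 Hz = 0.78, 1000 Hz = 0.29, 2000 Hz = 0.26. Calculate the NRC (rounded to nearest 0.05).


Given values:
  a_250 = 0.56, a_500 = 0.78
  a_1000 = 0.29, a_2000 = 0.26
Formula: NRC = (a250 + a500 + a1000 + a2000) / 4
Sum = 0.56 + 0.78 + 0.29 + 0.26 = 1.89
NRC = 1.89 / 4 = 0.4725
Rounded to nearest 0.05: 0.45

0.45


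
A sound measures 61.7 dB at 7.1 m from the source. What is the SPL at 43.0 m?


Given values:
  SPL1 = 61.7 dB, r1 = 7.1 m, r2 = 43.0 m
Formula: SPL2 = SPL1 - 20 * log10(r2 / r1)
Compute ratio: r2 / r1 = 43.0 / 7.1 = 6.0563
Compute log10: log10(6.0563) = 0.782207
Compute drop: 20 * 0.782207 = 15.6441
SPL2 = 61.7 - 15.6441 = 46.06

46.06 dB


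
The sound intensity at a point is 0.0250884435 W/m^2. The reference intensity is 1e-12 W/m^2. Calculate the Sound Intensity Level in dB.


Given values:
  I = 0.0250884435 W/m^2
  I_ref = 1e-12 W/m^2
Formula: SIL = 10 * log10(I / I_ref)
Compute ratio: I / I_ref = 25088443500
Compute log10: log10(25088443500) = 10.399474
Multiply: SIL = 10 * 10.399474 = 103.99

103.99 dB


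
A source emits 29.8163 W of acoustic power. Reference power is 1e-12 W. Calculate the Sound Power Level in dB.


Given values:
  W = 29.8163 W
  W_ref = 1e-12 W
Formula: SWL = 10 * log10(W / W_ref)
Compute ratio: W / W_ref = 29816300000000
Compute log10: log10(29816300000000) = 13.474454
Multiply: SWL = 10 * 13.474454 = 134.74

134.74 dB


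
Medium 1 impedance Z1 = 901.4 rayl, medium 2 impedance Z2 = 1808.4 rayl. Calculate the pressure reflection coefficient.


Given values:
  Z1 = 901.4 rayl, Z2 = 1808.4 rayl
Formula: R = (Z2 - Z1) / (Z2 + Z1)
Numerator: Z2 - Z1 = 1808.4 - 901.4 = 907.0
Denominator: Z2 + Z1 = 1808.4 + 901.4 = 2709.8
R = 907.0 / 2709.8 = 0.3347

0.3347


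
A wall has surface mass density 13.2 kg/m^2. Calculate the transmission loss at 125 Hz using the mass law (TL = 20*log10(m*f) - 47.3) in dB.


Given values:
  m = 13.2 kg/m^2, f = 125 Hz
Formula: TL = 20 * log10(m * f) - 47.3
Compute m * f = 13.2 * 125 = 1650.0
Compute log10(1650.0) = 3.217484
Compute 20 * 3.217484 = 64.3497
TL = 64.3497 - 47.3 = 17.05

17.05 dB


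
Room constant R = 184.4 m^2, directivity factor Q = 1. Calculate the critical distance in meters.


Given values:
  R = 184.4 m^2, Q = 1
Formula: d_c = 0.141 * sqrt(Q * R)
Compute Q * R = 1 * 184.4 = 184.4
Compute sqrt(184.4) = 13.5794
d_c = 0.141 * 13.5794 = 1.915

1.915 m


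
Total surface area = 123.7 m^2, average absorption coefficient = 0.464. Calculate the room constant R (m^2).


Given values:
  S = 123.7 m^2, alpha = 0.464
Formula: R = S * alpha / (1 - alpha)
Numerator: 123.7 * 0.464 = 57.3968
Denominator: 1 - 0.464 = 0.536
R = 57.3968 / 0.536 = 107.08

107.08 m^2


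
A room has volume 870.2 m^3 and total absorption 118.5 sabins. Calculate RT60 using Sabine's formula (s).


Given values:
  V = 870.2 m^3
  A = 118.5 sabins
Formula: RT60 = 0.161 * V / A
Numerator: 0.161 * 870.2 = 140.1022
RT60 = 140.1022 / 118.5 = 1.182

1.182 s
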